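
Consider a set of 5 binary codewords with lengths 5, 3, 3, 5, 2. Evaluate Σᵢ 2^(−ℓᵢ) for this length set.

With common denominator 2^5 = 32: Σ 2^(−ℓᵢ) = 1/32 + 4/32 + 4/32 + 1/32 + 8/32 = 18/32 = 0.5625.

0.5625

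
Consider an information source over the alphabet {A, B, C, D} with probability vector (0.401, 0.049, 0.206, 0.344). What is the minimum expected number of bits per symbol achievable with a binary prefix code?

Repeatedly combine the two least-probable nodes; the expected code length is the sum of the merged weights.
merge 49/1000 + 103/500 → 51/200
merge 51/200 + 43/125 → 599/1000
merge 401/1000 + 599/1000 → 1
L = 51/200 + 599/1000 + 1 = 927/500 = 1.854 bits/symbol.

1.854 bits/symbol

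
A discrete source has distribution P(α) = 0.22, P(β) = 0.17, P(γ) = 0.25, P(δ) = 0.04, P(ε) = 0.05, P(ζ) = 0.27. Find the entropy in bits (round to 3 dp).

H = −Σ pᵢ log₂ pᵢ.
−0.22·log₂(0.22) = 0.4806
−0.17·log₂(0.17) = 0.4346
−0.25·log₂(0.25) = 0.5000
−0.04·log₂(0.04) = 0.1858
−0.05·log₂(0.05) = 0.2161
−0.27·log₂(0.27) = 0.5100
Sum ≈ 2.3270 → 2.327 bits.

2.327 bits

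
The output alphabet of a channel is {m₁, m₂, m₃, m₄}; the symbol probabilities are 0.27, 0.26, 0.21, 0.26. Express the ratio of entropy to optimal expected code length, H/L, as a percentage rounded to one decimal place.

99.7%

Entropy H = −Σ p log₂ p ≈ 1.9934 bits.
Huffman merges: 21/100+13/50→47/100; 13/50+27/100→53/100; 47/100+53/100→1. L = 2 ≈ 2.0000.
Efficiency = H/L = 1.9934/2.0000 = 99.7%.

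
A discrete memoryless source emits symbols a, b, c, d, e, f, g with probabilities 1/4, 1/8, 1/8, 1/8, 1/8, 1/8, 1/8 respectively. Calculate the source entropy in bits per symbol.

Each probability is a power of 1/2, so log₂(1/p) is an integer.
H = Σ p·log₂(1/p) = 1/4·2 + 1/8·3 + 1/8·3 + 1/8·3 + 1/8·3 + 1/8·3 + 1/8·3 = 2.75 bits.

2.75 bits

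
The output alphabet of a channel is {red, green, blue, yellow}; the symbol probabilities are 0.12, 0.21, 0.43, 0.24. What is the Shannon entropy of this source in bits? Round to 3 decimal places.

1.858 bits

H = −Σ pᵢ log₂ pᵢ.
−0.12·log₂(0.12) = 0.3671
−0.21·log₂(0.21) = 0.4728
−0.43·log₂(0.43) = 0.5236
−0.24·log₂(0.24) = 0.4941
Sum ≈ 1.8576 → 1.858 bits.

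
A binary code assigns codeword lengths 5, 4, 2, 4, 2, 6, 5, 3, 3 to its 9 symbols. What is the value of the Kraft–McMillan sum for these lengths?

With common denominator 2^6 = 64: Σ 2^(−ℓᵢ) = 2/64 + 4/64 + 16/64 + 4/64 + 16/64 + 1/64 + 2/64 + 8/64 + 8/64 = 61/64 = 0.953125.

0.953125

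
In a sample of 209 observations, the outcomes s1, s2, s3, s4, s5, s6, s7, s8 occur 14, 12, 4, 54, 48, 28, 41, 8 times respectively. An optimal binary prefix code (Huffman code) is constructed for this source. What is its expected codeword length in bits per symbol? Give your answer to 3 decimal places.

Probabilities are the counts divided by 209.
Repeatedly combine the two least-probable nodes; the expected code length is the sum of the merged weights.
merge 4/209 + 8/209 → 12/209
merge 12/209 + 12/209 → 24/209
merge 14/209 + 24/209 → 2/11
merge 28/209 + 2/11 → 6/19
merge 41/209 + 48/209 → 89/209
merge 54/209 + 6/19 → 120/209
merge 89/209 + 120/209 → 1
L = 12/209 + 24/209 + 2/11 + 6/19 + 89/209 + 120/209 + 1 = 558/209 ≈ 2.670 bits/symbol.

2.670 bits/symbol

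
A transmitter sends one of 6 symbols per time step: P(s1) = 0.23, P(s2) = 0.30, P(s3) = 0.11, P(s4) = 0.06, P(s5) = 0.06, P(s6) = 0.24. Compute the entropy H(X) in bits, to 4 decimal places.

H = −Σ pᵢ log₂ pᵢ.
−0.23·log₂(0.23) = 0.4877
−0.30·log₂(0.30) = 0.5211
−0.11·log₂(0.11) = 0.3503
−0.06·log₂(0.06) = 0.2435
−0.06·log₂(0.06) = 0.2435
−0.24·log₂(0.24) = 0.4941
Sum ≈ 2.3402 → 2.3402 bits.

2.3402 bits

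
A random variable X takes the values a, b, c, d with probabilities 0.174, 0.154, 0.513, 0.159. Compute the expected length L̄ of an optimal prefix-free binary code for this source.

Repeatedly combine the two least-probable nodes; the expected code length is the sum of the merged weights.
merge 77/500 + 159/1000 → 313/1000
merge 87/500 + 313/1000 → 487/1000
merge 487/1000 + 513/1000 → 1
L = 313/1000 + 487/1000 + 1 = 9/5 = 1.8 bits/symbol.

1.8 bits/symbol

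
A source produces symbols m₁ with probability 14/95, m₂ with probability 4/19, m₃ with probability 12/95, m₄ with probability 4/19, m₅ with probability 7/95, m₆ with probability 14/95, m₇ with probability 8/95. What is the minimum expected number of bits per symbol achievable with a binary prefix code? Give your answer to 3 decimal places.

Repeatedly combine the two least-probable nodes; the expected code length is the sum of the merged weights.
merge 7/95 + 8/95 → 3/19
merge 12/95 + 14/95 → 26/95
merge 14/95 + 3/19 → 29/95
merge 4/19 + 4/19 → 8/19
merge 26/95 + 29/95 → 11/19
merge 8/19 + 11/19 → 1
L = 3/19 + 26/95 + 29/95 + 8/19 + 11/19 + 1 = 52/19 ≈ 2.737 bits/symbol.

2.737 bits/symbol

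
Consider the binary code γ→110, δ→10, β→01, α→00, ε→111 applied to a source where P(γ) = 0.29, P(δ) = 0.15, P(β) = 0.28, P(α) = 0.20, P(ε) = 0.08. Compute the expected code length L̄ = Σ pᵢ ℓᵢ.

2.37 bits/symbol

L̄ = Σ pᵢ·ℓᵢ = 0.29·3 + 0.15·2 + 0.28·2 + 0.20·2 + 0.08·3 = 2.37 bits/symbol.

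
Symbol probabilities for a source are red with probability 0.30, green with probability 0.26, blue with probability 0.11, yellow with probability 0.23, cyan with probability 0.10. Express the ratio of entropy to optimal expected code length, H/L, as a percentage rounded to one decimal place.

Entropy H = −Σ p log₂ p ≈ 2.1965 bits.
Huffman merges: 1/10+11/100→21/100; 21/100+23/100→11/25; 13/50+3/10→14/25; 11/25+14/25→1. L = 221/100 ≈ 2.2100.
Efficiency = H/L = 2.1965/2.2100 = 99.4%.

99.4%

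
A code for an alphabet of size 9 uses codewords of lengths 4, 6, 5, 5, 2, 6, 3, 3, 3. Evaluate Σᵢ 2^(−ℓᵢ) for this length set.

With common denominator 2^6 = 64: Σ 2^(−ℓᵢ) = 4/64 + 1/64 + 2/64 + 2/64 + 16/64 + 1/64 + 8/64 + 8/64 + 8/64 = 50/64 = 0.78125.

0.78125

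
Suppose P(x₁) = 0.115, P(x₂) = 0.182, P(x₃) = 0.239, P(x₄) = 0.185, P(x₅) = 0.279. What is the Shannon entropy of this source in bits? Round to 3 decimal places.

H = −Σ pᵢ log₂ pᵢ.
−0.115·log₂(0.115) = 0.3588
−0.182·log₂(0.182) = 0.4474
−0.239·log₂(0.239) = 0.4935
−0.185·log₂(0.185) = 0.4504
−0.279·log₂(0.279) = 0.5138
Sum ≈ 2.2639 → 2.264 bits.

2.264 bits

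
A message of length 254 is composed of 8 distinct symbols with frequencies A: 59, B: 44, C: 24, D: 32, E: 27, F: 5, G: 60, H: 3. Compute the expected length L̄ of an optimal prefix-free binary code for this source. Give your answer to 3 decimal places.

2.689 bits/symbol

Probabilities are the counts divided by 254.
Repeatedly combine the two least-probable nodes; the expected code length is the sum of the merged weights.
merge 3/254 + 5/254 → 4/127
merge 4/127 + 12/127 → 16/127
merge 27/254 + 16/127 → 59/254
merge 16/127 + 22/127 → 38/127
merge 59/254 + 59/254 → 59/127
merge 30/127 + 38/127 → 68/127
merge 59/127 + 68/127 → 1
L = 4/127 + 16/127 + 59/254 + 38/127 + 59/127 + 68/127 + 1 = 683/254 ≈ 2.689 bits/symbol.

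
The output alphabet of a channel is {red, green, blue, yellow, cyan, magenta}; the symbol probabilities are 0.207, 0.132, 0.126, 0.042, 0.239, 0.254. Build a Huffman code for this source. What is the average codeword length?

2.468 bits/symbol

Repeatedly combine the two least-probable nodes; the expected code length is the sum of the merged weights.
merge 21/500 + 63/500 → 21/125
merge 33/250 + 21/125 → 3/10
merge 207/1000 + 239/1000 → 223/500
merge 127/500 + 3/10 → 277/500
merge 223/500 + 277/500 → 1
L = 21/125 + 3/10 + 223/500 + 277/500 + 1 = 617/250 = 2.468 bits/symbol.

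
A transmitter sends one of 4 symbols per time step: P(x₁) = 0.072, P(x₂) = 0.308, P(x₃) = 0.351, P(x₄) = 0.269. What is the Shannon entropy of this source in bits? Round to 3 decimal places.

1.836 bits

H = −Σ pᵢ log₂ pᵢ.
−0.072·log₂(0.072) = 0.2733
−0.308·log₂(0.308) = 0.5233
−0.351·log₂(0.351) = 0.5302
−0.269·log₂(0.269) = 0.5096
Sum ≈ 1.8363 → 1.836 bits.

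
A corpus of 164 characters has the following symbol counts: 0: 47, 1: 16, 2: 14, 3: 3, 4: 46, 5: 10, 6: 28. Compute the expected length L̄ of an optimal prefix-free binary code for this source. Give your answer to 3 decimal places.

Probabilities are the counts divided by 164.
Repeatedly combine the two least-probable nodes; the expected code length is the sum of the merged weights.
merge 3/164 + 5/82 → 13/164
merge 13/164 + 7/82 → 27/164
merge 4/41 + 27/164 → 43/164
merge 7/41 + 43/164 → 71/164
merge 23/82 + 47/164 → 93/164
merge 71/164 + 93/164 → 1
L = 13/164 + 27/164 + 43/164 + 71/164 + 93/164 + 1 = 411/164 ≈ 2.506 bits/symbol.

2.506 bits/symbol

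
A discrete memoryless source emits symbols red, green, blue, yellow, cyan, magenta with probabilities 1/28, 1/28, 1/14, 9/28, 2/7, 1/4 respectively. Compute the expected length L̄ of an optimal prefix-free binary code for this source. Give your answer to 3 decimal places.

Repeatedly combine the two least-probable nodes; the expected code length is the sum of the merged weights.
merge 1/28 + 1/28 → 1/14
merge 1/14 + 1/14 → 1/7
merge 1/7 + 1/4 → 11/28
merge 2/7 + 9/28 → 17/28
merge 11/28 + 17/28 → 1
L = 1/14 + 1/7 + 11/28 + 17/28 + 1 = 31/14 ≈ 2.214 bits/symbol.

2.214 bits/symbol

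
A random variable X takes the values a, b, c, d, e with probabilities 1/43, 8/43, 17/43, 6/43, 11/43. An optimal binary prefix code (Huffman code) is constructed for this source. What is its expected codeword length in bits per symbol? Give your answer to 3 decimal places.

Repeatedly combine the two least-probable nodes; the expected code length is the sum of the merged weights.
merge 1/43 + 6/43 → 7/43
merge 7/43 + 8/43 → 15/43
merge 11/43 + 15/43 → 26/43
merge 17/43 + 26/43 → 1
L = 7/43 + 15/43 + 26/43 + 1 = 91/43 ≈ 2.116 bits/symbol.

2.116 bits/symbol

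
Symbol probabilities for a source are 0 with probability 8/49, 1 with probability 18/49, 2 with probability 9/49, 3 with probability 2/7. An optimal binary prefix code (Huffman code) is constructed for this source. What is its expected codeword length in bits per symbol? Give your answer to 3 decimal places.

Repeatedly combine the two least-probable nodes; the expected code length is the sum of the merged weights.
merge 8/49 + 9/49 → 17/49
merge 2/7 + 17/49 → 31/49
merge 18/49 + 31/49 → 1
L = 17/49 + 31/49 + 1 = 97/49 ≈ 1.980 bits/symbol.

1.980 bits/symbol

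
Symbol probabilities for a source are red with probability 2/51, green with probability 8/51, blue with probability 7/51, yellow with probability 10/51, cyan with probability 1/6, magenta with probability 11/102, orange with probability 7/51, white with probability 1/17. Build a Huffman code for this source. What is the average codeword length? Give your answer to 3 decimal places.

Repeatedly combine the two least-probable nodes; the expected code length is the sum of the merged weights.
merge 2/51 + 1/17 → 5/51
merge 5/51 + 11/102 → 7/34
merge 7/51 + 7/51 → 14/51
merge 8/51 + 1/6 → 11/34
merge 10/51 + 7/34 → 41/102
merge 14/51 + 11/34 → 61/102
merge 41/102 + 61/102 → 1
L = 5/51 + 7/34 + 14/51 + 11/34 + 41/102 + 61/102 + 1 = 148/51 ≈ 2.902 bits/symbol.

2.902 bits/symbol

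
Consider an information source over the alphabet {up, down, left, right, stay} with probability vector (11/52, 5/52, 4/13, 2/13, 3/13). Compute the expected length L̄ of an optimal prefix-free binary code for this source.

2.25 bits/symbol

Repeatedly combine the two least-probable nodes; the expected code length is the sum of the merged weights.
merge 5/52 + 2/13 → 1/4
merge 11/52 + 3/13 → 23/52
merge 1/4 + 4/13 → 29/52
merge 23/52 + 29/52 → 1
L = 1/4 + 23/52 + 29/52 + 1 = 9/4 = 2.25 bits/symbol.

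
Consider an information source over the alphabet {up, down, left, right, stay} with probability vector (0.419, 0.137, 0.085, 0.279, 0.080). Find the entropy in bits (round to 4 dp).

H = −Σ pᵢ log₂ pᵢ.
−0.419·log₂(0.419) = 0.5258
−0.137·log₂(0.137) = 0.3929
−0.085·log₂(0.085) = 0.3023
−0.279·log₂(0.279) = 0.5138
−0.080·log₂(0.080) = 0.2915
Sum ≈ 2.0263 → 2.0263 bits.

2.0263 bits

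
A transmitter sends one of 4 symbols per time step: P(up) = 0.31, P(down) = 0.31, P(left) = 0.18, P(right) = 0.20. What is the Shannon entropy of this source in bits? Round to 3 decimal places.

H = −Σ pᵢ log₂ pᵢ.
−0.31·log₂(0.31) = 0.5238
−0.31·log₂(0.31) = 0.5238
−0.18·log₂(0.18) = 0.4453
−0.20·log₂(0.20) = 0.4644
Sum ≈ 1.9573 → 1.957 bits.

1.957 bits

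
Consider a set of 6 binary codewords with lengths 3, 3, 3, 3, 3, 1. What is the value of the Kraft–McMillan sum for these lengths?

1.125

With common denominator 2^3 = 8: Σ 2^(−ℓᵢ) = 1/8 + 1/8 + 1/8 + 1/8 + 1/8 + 4/8 = 9/8 = 1.125.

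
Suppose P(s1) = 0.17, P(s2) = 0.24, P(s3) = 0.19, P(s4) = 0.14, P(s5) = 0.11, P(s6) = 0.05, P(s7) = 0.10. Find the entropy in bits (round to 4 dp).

2.6796 bits

H = −Σ pᵢ log₂ pᵢ.
−0.17·log₂(0.17) = 0.4346
−0.24·log₂(0.24) = 0.4941
−0.19·log₂(0.19) = 0.4552
−0.14·log₂(0.14) = 0.3971
−0.11·log₂(0.11) = 0.3503
−0.05·log₂(0.05) = 0.2161
−0.10·log₂(0.10) = 0.3322
Sum ≈ 2.6796 → 2.6796 bits.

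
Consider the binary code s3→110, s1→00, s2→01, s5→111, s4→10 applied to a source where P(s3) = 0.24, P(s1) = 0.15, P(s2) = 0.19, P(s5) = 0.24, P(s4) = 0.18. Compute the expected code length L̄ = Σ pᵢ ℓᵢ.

L̄ = Σ pᵢ·ℓᵢ = 0.24·3 + 0.15·2 + 0.19·2 + 0.24·3 + 0.18·2 = 2.48 bits/symbol.

2.48 bits/symbol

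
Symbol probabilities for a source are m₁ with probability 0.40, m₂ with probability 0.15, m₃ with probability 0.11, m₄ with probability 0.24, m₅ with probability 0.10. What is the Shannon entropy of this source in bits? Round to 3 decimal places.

H = −Σ pᵢ log₂ pᵢ.
−0.40·log₂(0.40) = 0.5288
−0.15·log₂(0.15) = 0.4105
−0.11·log₂(0.11) = 0.3503
−0.24·log₂(0.24) = 0.4941
−0.10·log₂(0.10) = 0.3322
Sum ≈ 2.1159 → 2.116 bits.

2.116 bits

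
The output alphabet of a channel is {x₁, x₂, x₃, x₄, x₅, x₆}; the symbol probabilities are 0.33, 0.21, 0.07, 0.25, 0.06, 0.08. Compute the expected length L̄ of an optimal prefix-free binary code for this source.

Repeatedly combine the two least-probable nodes; the expected code length is the sum of the merged weights.
merge 3/50 + 7/100 → 13/100
merge 2/25 + 13/100 → 21/100
merge 21/100 + 21/100 → 21/50
merge 1/4 + 33/100 → 29/50
merge 21/50 + 29/50 → 1
L = 13/100 + 21/100 + 21/50 + 29/50 + 1 = 117/50 = 2.34 bits/symbol.

2.34 bits/symbol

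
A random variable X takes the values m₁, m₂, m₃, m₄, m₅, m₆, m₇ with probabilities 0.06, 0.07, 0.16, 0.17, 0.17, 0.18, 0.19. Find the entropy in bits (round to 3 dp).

2.705 bits

H = −Σ pᵢ log₂ pᵢ.
−0.06·log₂(0.06) = 0.2435
−0.07·log₂(0.07) = 0.2686
−0.16·log₂(0.16) = 0.4230
−0.17·log₂(0.17) = 0.4346
−0.17·log₂(0.17) = 0.4346
−0.18·log₂(0.18) = 0.4453
−0.19·log₂(0.19) = 0.4552
Sum ≈ 2.7048 → 2.705 bits.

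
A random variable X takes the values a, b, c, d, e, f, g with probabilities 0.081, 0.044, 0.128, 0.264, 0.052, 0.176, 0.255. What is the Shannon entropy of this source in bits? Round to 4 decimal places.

2.5445 bits

H = −Σ pᵢ log₂ pᵢ.
−0.081·log₂(0.081) = 0.2937
−0.044·log₂(0.044) = 0.1983
−0.128·log₂(0.128) = 0.3796
−0.264·log₂(0.264) = 0.5072
−0.052·log₂(0.052) = 0.2218
−0.176·log₂(0.176) = 0.4411
−0.255·log₂(0.255) = 0.5027
Sum ≈ 2.5445 → 2.5445 bits.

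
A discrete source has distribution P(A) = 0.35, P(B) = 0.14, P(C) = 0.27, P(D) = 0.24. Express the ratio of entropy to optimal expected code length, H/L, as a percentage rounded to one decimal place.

96.6%

Entropy H = −Σ p log₂ p ≈ 1.9314 bits.
Huffman merges: 7/50+6/25→19/50; 27/100+7/20→31/50; 19/50+31/50→1. L = 2 ≈ 2.0000.
Efficiency = H/L = 1.9314/2.0000 = 96.6%.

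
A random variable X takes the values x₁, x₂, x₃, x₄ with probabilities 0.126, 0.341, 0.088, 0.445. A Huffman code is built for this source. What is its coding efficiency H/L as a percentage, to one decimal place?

98.0%

Entropy H = −Σ p log₂ p ≈ 1.7342 bits.
Huffman merges: 11/125+63/500→107/500; 107/500+341/1000→111/200; 89/200+111/200→1. L = 1769/1000 ≈ 1.7690.
Efficiency = H/L = 1.7342/1.7690 = 98.0%.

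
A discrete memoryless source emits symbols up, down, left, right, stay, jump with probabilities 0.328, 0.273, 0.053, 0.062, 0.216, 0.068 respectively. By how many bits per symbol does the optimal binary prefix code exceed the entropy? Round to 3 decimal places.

0.045 bits

Entropy H = −Σ p log₂ p ≈ 2.2534 bits.
Huffman merges: 53/1000+31/500→23/200; 17/250+23/200→183/1000; 183/1000+27/125→399/1000; 273/1000+41/125→601/1000; 399/1000+601/1000→1. L = 1149/500 ≈ 2.2980.
L − H = 2.2980 − 2.2534 = 0.045 bits.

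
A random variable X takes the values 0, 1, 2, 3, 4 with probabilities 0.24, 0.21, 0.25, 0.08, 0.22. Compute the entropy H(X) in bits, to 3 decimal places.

H = −Σ pᵢ log₂ pᵢ.
−0.24·log₂(0.24) = 0.4941
−0.21·log₂(0.21) = 0.4728
−0.25·log₂(0.25) = 0.5000
−0.08·log₂(0.08) = 0.2915
−0.22·log₂(0.22) = 0.4806
Sum ≈ 2.2390 → 2.239 bits.

2.239 bits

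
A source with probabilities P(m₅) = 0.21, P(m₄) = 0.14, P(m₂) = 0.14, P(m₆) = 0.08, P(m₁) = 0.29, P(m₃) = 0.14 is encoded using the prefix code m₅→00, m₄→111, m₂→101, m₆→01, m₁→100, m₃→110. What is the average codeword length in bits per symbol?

L̄ = Σ pᵢ·ℓᵢ = 0.21·2 + 0.14·3 + 0.14·3 + 0.08·2 + 0.29·3 + 0.14·3 = 2.71 bits/symbol.

2.71 bits/symbol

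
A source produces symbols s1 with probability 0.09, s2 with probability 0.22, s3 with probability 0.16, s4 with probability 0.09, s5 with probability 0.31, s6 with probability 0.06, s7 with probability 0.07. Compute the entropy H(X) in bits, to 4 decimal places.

H = −Σ pᵢ log₂ pᵢ.
−0.09·log₂(0.09) = 0.3127
−0.22·log₂(0.22) = 0.4806
−0.16·log₂(0.16) = 0.4230
−0.09·log₂(0.09) = 0.3127
−0.31·log₂(0.31) = 0.5238
−0.06·log₂(0.06) = 0.2435
−0.07·log₂(0.07) = 0.2686
Sum ≈ 2.5648 → 2.5648 bits.

2.5648 bits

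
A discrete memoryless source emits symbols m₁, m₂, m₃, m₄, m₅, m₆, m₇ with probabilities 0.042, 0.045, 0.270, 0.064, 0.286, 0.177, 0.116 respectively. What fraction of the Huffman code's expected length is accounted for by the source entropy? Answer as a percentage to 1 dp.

Entropy H = −Σ p log₂ p ≈ 2.4764 bits.
Huffman merges: 21/500+9/200→87/1000; 8/125+87/1000→151/1000; 29/250+151/1000→267/1000; 177/1000+267/1000→111/250; 27/100+143/500→139/250; 111/250+139/250→1. L = 501/200 ≈ 2.5050.
Efficiency = H/L = 2.4764/2.5050 = 98.9%.

98.9%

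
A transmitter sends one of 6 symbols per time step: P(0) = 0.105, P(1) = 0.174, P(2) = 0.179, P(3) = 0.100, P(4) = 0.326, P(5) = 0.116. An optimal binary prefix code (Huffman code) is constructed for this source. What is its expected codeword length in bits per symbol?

Repeatedly combine the two least-probable nodes; the expected code length is the sum of the merged weights.
merge 1/10 + 21/200 → 41/200
merge 29/250 + 87/500 → 29/100
merge 179/1000 + 41/200 → 48/125
merge 29/100 + 163/500 → 77/125
merge 48/125 + 77/125 → 1
L = 41/200 + 29/100 + 48/125 + 77/125 + 1 = 499/200 = 2.495 bits/symbol.

2.495 bits/symbol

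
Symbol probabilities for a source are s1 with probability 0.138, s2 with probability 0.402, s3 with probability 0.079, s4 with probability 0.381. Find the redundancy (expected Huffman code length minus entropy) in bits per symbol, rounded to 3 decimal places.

Entropy H = −Σ p log₂ p ≈ 1.7425 bits.
Huffman merges: 79/1000+69/500→217/1000; 217/1000+381/1000→299/500; 201/500+299/500→1. L = 363/200 ≈ 1.8150.
L − H = 1.8150 − 1.7425 = 0.072 bits.

0.072 bits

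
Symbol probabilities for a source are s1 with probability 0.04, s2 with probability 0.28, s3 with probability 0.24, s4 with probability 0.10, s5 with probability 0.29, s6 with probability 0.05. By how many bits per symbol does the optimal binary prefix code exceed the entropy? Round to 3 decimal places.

Entropy H = −Σ p log₂ p ≈ 2.2603 bits.
Huffman merges: 1/25+1/20→9/100; 9/100+1/10→19/100; 19/100+6/25→43/100; 7/25+29/100→57/100; 43/100+57/100→1. L = 57/25 ≈ 2.2800.
L − H = 2.2800 − 2.2603 = 0.020 bits.

0.020 bits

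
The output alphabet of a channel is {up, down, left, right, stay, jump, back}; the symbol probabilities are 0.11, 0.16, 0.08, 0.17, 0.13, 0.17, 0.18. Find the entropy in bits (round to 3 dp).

2.762 bits

H = −Σ pᵢ log₂ pᵢ.
−0.11·log₂(0.11) = 0.3503
−0.16·log₂(0.16) = 0.4230
−0.08·log₂(0.08) = 0.2915
−0.17·log₂(0.17) = 0.4346
−0.13·log₂(0.13) = 0.3826
−0.17·log₂(0.17) = 0.4346
−0.18·log₂(0.18) = 0.4453
Sum ≈ 2.7619 → 2.762 bits.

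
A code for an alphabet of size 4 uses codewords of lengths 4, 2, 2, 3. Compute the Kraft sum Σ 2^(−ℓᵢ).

With common denominator 2^4 = 16: Σ 2^(−ℓᵢ) = 1/16 + 4/16 + 4/16 + 2/16 = 11/16 = 0.6875.

0.6875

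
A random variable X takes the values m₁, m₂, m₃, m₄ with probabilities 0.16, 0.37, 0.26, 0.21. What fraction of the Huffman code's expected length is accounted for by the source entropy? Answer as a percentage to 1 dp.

Entropy H = −Σ p log₂ p ≈ 1.9319 bits.
Huffman merges: 4/25+21/100→37/100; 13/50+37/100→63/100; 37/100+63/100→1. L = 2 ≈ 2.0000.
Efficiency = H/L = 1.9319/2.0000 = 96.6%.

96.6%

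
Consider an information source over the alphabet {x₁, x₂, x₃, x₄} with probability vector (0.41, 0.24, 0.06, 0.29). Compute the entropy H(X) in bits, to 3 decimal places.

1.783 bits

H = −Σ pᵢ log₂ pᵢ.
−0.41·log₂(0.41) = 0.5274
−0.24·log₂(0.24) = 0.4941
−0.06·log₂(0.06) = 0.2435
−0.29·log₂(0.29) = 0.5179
Sum ≈ 1.7830 → 1.783 bits.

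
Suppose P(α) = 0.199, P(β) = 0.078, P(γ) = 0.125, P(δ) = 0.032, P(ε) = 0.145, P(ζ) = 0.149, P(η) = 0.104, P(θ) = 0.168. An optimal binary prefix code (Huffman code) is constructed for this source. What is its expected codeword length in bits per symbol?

2.911 bits/symbol

Repeatedly combine the two least-probable nodes; the expected code length is the sum of the merged weights.
merge 4/125 + 39/500 → 11/100
merge 13/125 + 11/100 → 107/500
merge 1/8 + 29/200 → 27/100
merge 149/1000 + 21/125 → 317/1000
merge 199/1000 + 107/500 → 413/1000
merge 27/100 + 317/1000 → 587/1000
merge 413/1000 + 587/1000 → 1
L = 11/100 + 107/500 + 27/100 + 317/1000 + 413/1000 + 587/1000 + 1 = 2911/1000 = 2.911 bits/symbol.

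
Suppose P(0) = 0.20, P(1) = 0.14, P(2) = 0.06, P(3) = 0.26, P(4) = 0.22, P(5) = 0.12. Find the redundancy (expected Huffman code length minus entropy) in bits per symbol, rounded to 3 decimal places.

Entropy H = −Σ p log₂ p ≈ 2.4580 bits.
Huffman merges: 3/50+3/25→9/50; 7/50+9/50→8/25; 1/5+11/50→21/50; 13/50+8/25→29/50; 21/50+29/50→1. L = 5/2 ≈ 2.5000.
L − H = 2.5000 − 2.4580 = 0.042 bits.

0.042 bits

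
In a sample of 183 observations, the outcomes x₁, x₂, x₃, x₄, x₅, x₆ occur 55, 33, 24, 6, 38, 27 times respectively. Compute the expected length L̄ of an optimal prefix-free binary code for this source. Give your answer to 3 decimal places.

Probabilities are the counts divided by 183.
Repeatedly combine the two least-probable nodes; the expected code length is the sum of the merged weights.
merge 2/61 + 8/61 → 10/61
merge 9/61 + 10/61 → 19/61
merge 11/61 + 38/183 → 71/183
merge 55/183 + 19/61 → 112/183
merge 71/183 + 112/183 → 1
L = 10/61 + 19/61 + 71/183 + 112/183 + 1 = 151/61 ≈ 2.475 bits/symbol.

2.475 bits/symbol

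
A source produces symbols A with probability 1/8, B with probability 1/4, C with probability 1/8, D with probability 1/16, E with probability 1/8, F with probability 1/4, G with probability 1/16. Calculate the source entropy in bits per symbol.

2.625 bits

Each probability is a power of 1/2, so log₂(1/p) is an integer.
H = Σ p·log₂(1/p) = 1/8·3 + 1/4·2 + 1/8·3 + 1/16·4 + 1/8·3 + 1/4·2 + 1/16·4 = 2.625 bits.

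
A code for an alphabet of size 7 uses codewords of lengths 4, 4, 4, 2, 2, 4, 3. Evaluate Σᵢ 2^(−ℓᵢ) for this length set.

With common denominator 2^4 = 16: Σ 2^(−ℓᵢ) = 1/16 + 1/16 + 1/16 + 4/16 + 4/16 + 1/16 + 2/16 = 14/16 = 0.875.

0.875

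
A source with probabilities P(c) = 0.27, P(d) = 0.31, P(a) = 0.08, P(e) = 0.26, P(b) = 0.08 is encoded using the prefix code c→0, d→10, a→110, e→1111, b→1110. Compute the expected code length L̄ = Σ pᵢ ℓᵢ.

L̄ = Σ pᵢ·ℓᵢ = 0.27·1 + 0.31·2 + 0.08·3 + 0.26·4 + 0.08·4 = 2.49 bits/symbol.

2.49 bits/symbol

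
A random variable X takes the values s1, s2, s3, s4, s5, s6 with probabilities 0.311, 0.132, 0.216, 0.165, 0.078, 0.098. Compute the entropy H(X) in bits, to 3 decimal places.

H = −Σ pᵢ log₂ pᵢ.
−0.311·log₂(0.311) = 0.5240
−0.132·log₂(0.132) = 0.3856
−0.216·log₂(0.216) = 0.4776
−0.165·log₂(0.165) = 0.4289
−0.078·log₂(0.078) = 0.2871
−0.098·log₂(0.098) = 0.3284
Sum ≈ 2.4316 → 2.432 bits.

2.432 bits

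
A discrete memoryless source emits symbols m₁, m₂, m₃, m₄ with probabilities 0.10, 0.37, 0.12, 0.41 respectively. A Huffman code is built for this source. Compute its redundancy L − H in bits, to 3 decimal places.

0.053 bits

Entropy H = −Σ p log₂ p ≈ 1.7574 bits.
Huffman merges: 1/10+3/25→11/50; 11/50+37/100→59/100; 41/100+59/100→1. L = 181/100 ≈ 1.8100.
L − H = 1.8100 − 1.7574 = 0.053 bits.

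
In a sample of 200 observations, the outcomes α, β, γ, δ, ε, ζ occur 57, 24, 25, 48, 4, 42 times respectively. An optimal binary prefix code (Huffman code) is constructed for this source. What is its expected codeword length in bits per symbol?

Probabilities are the counts divided by 200.
Repeatedly combine the two least-probable nodes; the expected code length is the sum of the merged weights.
merge 1/50 + 3/25 → 7/50
merge 1/8 + 7/50 → 53/200
merge 21/100 + 6/25 → 9/20
merge 53/200 + 57/200 → 11/20
merge 9/20 + 11/20 → 1
L = 7/50 + 53/200 + 9/20 + 11/20 + 1 = 481/200 = 2.405 bits/symbol.

2.405 bits/symbol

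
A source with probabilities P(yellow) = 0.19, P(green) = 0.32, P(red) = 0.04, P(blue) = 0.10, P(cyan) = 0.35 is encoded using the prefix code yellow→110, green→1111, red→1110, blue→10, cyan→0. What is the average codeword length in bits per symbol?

2.56 bits/symbol

L̄ = Σ pᵢ·ℓᵢ = 0.19·3 + 0.32·4 + 0.04·4 + 0.10·2 + 0.35·1 = 2.56 bits/symbol.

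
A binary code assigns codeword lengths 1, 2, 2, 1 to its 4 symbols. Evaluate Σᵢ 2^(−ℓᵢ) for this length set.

With common denominator 2^2 = 4: Σ 2^(−ℓᵢ) = 2/4 + 1/4 + 1/4 + 2/4 = 6/4 = 1.5.

1.5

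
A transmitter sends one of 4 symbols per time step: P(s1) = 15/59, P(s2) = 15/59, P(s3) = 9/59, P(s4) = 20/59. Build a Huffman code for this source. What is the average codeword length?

2 bits/symbol

Repeatedly combine the two least-probable nodes; the expected code length is the sum of the merged weights.
merge 9/59 + 15/59 → 24/59
merge 15/59 + 20/59 → 35/59
merge 24/59 + 35/59 → 1
L = 24/59 + 35/59 + 1 = 2 bits/symbol.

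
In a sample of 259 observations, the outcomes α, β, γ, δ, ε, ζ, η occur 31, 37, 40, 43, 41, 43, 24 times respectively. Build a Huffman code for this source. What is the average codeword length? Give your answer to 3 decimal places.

2.834 bits/symbol

Probabilities are the counts divided by 259.
Repeatedly combine the two least-probable nodes; the expected code length is the sum of the merged weights.
merge 24/259 + 31/259 → 55/259
merge 1/7 + 40/259 → 11/37
merge 41/259 + 43/259 → 12/37
merge 43/259 + 55/259 → 14/37
merge 11/37 + 12/37 → 23/37
merge 14/37 + 23/37 → 1
L = 55/259 + 11/37 + 12/37 + 14/37 + 23/37 + 1 = 734/259 ≈ 2.834 bits/symbol.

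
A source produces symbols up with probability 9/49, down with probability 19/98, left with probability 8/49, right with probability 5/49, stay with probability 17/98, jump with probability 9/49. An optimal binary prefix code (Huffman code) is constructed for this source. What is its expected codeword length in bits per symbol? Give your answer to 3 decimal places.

Repeatedly combine the two least-probable nodes; the expected code length is the sum of the merged weights.
merge 5/49 + 8/49 → 13/49
merge 17/98 + 9/49 → 5/14
merge 9/49 + 19/98 → 37/98
merge 13/49 + 5/14 → 61/98
merge 37/98 + 61/98 → 1
L = 13/49 + 5/14 + 37/98 + 61/98 + 1 = 257/98 ≈ 2.622 bits/symbol.

2.622 bits/symbol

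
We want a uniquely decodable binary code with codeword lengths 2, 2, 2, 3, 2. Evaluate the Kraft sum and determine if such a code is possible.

1.125; no

With common denominator 2^3 = 8: Σ 2^(−ℓᵢ) = 2/8 + 2/8 + 2/8 + 1/8 + 2/8 = 9/8 = 1.125.
Kraft's inequality requires Σ ≤ 1; here Σ = 1.125 > 1, so no such prefix code exists.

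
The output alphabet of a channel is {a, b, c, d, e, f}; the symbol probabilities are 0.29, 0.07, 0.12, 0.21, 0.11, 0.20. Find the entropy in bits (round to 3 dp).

H = −Σ pᵢ log₂ pᵢ.
−0.29·log₂(0.29) = 0.5179
−0.07·log₂(0.07) = 0.2686
−0.12·log₂(0.12) = 0.3671
−0.21·log₂(0.21) = 0.4728
−0.11·log₂(0.11) = 0.3503
−0.20·log₂(0.20) = 0.4644
Sum ≈ 2.4410 → 2.441 bits.

2.441 bits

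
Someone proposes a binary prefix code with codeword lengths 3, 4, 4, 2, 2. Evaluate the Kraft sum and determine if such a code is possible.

With common denominator 2^4 = 16: Σ 2^(−ℓᵢ) = 2/16 + 1/16 + 1/16 + 4/16 + 4/16 = 12/16 = 0.75.
Kraft's inequality requires Σ ≤ 1; here Σ = 0.75 ≤ 1, so such a prefix code exists.

0.75; yes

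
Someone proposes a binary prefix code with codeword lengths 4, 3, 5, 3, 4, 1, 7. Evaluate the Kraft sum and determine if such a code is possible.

With common denominator 2^7 = 128: Σ 2^(−ℓᵢ) = 8/128 + 16/128 + 4/128 + 16/128 + 8/128 + 64/128 + 1/128 = 117/128 = 0.9140625.
Kraft's inequality requires Σ ≤ 1; here Σ = 0.9140625 ≤ 1, so such a prefix code exists.

0.9140625; yes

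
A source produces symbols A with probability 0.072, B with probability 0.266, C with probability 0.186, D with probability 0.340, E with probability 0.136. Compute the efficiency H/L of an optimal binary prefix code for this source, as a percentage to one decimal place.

97.5%

Entropy H = −Σ p log₂ p ≈ 2.1535 bits.
Huffman merges: 9/125+17/125→26/125; 93/500+26/125→197/500; 133/500+17/50→303/500; 197/500+303/500→1. L = 276/125 ≈ 2.2080.
Efficiency = H/L = 2.1535/2.2080 = 97.5%.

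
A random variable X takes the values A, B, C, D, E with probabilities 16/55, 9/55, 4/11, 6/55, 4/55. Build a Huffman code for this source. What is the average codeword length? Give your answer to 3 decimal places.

Repeatedly combine the two least-probable nodes; the expected code length is the sum of the merged weights.
merge 4/55 + 6/55 → 2/11
merge 9/55 + 2/11 → 19/55
merge 16/55 + 19/55 → 7/11
merge 4/11 + 7/11 → 1
L = 2/11 + 19/55 + 7/11 + 1 = 119/55 ≈ 2.164 bits/symbol.

2.164 bits/symbol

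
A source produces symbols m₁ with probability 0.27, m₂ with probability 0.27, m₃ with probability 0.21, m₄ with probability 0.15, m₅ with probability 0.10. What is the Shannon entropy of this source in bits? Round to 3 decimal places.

H = −Σ pᵢ log₂ pᵢ.
−0.27·log₂(0.27) = 0.5100
−0.27·log₂(0.27) = 0.5100
−0.21·log₂(0.21) = 0.4728
−0.15·log₂(0.15) = 0.4105
−0.10·log₂(0.10) = 0.3322
Sum ≈ 2.2356 → 2.236 bits.

2.236 bits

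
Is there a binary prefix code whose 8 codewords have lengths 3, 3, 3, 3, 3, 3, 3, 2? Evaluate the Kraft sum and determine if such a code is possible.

1.125; no

With common denominator 2^3 = 8: Σ 2^(−ℓᵢ) = 1/8 + 1/8 + 1/8 + 1/8 + 1/8 + 1/8 + 1/8 + 2/8 = 9/8 = 1.125.
Kraft's inequality requires Σ ≤ 1; here Σ = 1.125 > 1, so no such prefix code exists.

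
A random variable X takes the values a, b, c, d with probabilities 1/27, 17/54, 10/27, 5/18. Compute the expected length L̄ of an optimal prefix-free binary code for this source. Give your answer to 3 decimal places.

Repeatedly combine the two least-probable nodes; the expected code length is the sum of the merged weights.
merge 1/27 + 5/18 → 17/54
merge 17/54 + 17/54 → 17/27
merge 10/27 + 17/27 → 1
L = 17/54 + 17/27 + 1 = 35/18 ≈ 1.944 bits/symbol.

1.944 bits/symbol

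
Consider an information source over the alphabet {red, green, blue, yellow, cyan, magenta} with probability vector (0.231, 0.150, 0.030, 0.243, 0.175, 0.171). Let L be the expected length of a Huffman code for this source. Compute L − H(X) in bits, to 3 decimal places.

Entropy H = −Σ p log₂ p ≈ 2.4224 bits.
Huffman merges: 3/100+3/20→9/50; 171/1000+7/40→173/500; 9/50+231/1000→411/1000; 243/1000+173/500→589/1000; 411/1000+589/1000→1. L = 1263/500 ≈ 2.5260.
L − H = 2.5260 − 2.4224 = 0.104 bits.

0.104 bits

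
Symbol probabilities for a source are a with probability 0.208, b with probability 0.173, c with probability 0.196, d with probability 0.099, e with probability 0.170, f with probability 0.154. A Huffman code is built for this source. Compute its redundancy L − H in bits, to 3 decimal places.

0.046 bits

Entropy H = −Σ p log₂ p ≈ 2.5504 bits.
Huffman merges: 99/1000+77/500→253/1000; 17/100+173/1000→343/1000; 49/250+26/125→101/250; 253/1000+343/1000→149/250; 101/250+149/250→1. L = 649/250 ≈ 2.5960.
L − H = 2.5960 − 2.5504 = 0.046 bits.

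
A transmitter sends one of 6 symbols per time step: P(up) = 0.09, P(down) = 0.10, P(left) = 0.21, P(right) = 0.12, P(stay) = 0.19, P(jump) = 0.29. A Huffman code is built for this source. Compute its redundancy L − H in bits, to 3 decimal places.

Entropy H = −Σ p log₂ p ≈ 2.4579 bits.
Huffman merges: 9/100+1/10→19/100; 3/25+19/100→31/100; 19/100+21/100→2/5; 29/100+31/100→3/5; 2/5+3/5→1. L = 5/2 ≈ 2.5000.
L − H = 2.5000 − 2.4579 = 0.042 bits.

0.042 bits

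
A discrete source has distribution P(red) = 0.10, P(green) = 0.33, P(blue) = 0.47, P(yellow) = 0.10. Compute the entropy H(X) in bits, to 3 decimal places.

H = −Σ pᵢ log₂ pᵢ.
−0.10·log₂(0.10) = 0.3322
−0.33·log₂(0.33) = 0.5278
−0.47·log₂(0.47) = 0.5120
−0.10·log₂(0.10) = 0.3322
Sum ≈ 1.7042 → 1.704 bits.

1.704 bits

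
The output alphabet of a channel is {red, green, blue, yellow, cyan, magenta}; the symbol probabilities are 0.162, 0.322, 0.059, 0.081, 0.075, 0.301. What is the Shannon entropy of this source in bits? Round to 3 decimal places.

2.288 bits

H = −Σ pᵢ log₂ pᵢ.
−0.162·log₂(0.162) = 0.4254
−0.322·log₂(0.322) = 0.5264
−0.059·log₂(0.059) = 0.2409
−0.081·log₂(0.081) = 0.2937
−0.075·log₂(0.075) = 0.2803
−0.301·log₂(0.301) = 0.5214
Sum ≈ 2.2881 → 2.288 bits.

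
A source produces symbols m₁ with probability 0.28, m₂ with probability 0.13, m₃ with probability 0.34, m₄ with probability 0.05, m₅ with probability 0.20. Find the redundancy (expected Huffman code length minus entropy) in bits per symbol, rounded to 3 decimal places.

0.073 bits

Entropy H = −Σ p log₂ p ≈ 2.1065 bits.
Huffman merges: 1/20+13/100→9/50; 9/50+1/5→19/50; 7/25+17/50→31/50; 19/50+31/50→1. L = 109/50 ≈ 2.1800.
L − H = 2.1800 − 2.1065 = 0.073 bits.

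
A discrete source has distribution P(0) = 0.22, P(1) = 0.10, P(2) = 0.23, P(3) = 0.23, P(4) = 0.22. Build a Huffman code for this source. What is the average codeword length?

2.32 bits/symbol

Repeatedly combine the two least-probable nodes; the expected code length is the sum of the merged weights.
merge 1/10 + 11/50 → 8/25
merge 11/50 + 23/100 → 9/20
merge 23/100 + 8/25 → 11/20
merge 9/20 + 11/20 → 1
L = 8/25 + 9/20 + 11/20 + 1 = 58/25 = 2.32 bits/symbol.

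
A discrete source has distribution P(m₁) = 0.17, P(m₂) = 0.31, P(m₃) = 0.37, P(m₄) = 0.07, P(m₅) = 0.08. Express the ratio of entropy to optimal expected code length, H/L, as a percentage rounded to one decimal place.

97.6%

Entropy H = −Σ p log₂ p ≈ 2.0492 bits.
Huffman merges: 7/100+2/25→3/20; 3/20+17/100→8/25; 31/100+8/25→63/100; 37/100+63/100→1. L = 21/10 ≈ 2.1000.
Efficiency = H/L = 2.0492/2.1000 = 97.6%.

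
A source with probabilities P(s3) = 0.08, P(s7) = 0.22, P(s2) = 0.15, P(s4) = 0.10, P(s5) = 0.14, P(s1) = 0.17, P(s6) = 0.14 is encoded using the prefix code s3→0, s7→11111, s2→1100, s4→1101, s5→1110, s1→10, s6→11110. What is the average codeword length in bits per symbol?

3.78 bits/symbol

L̄ = Σ pᵢ·ℓᵢ = 0.08·1 + 0.22·5 + 0.15·4 + 0.10·4 + 0.14·4 + 0.17·2 + 0.14·5 = 3.78 bits/symbol.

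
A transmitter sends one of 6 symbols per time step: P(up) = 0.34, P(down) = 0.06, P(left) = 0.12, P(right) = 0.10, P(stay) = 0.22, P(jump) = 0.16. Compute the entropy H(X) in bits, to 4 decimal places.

H = −Σ pᵢ log₂ pᵢ.
−0.34·log₂(0.34) = 0.5292
−0.06·log₂(0.06) = 0.2435
−0.12·log₂(0.12) = 0.3671
−0.10·log₂(0.10) = 0.3322
−0.22·log₂(0.22) = 0.4806
−0.16·log₂(0.16) = 0.4230
Sum ≈ 2.3756 → 2.3756 bits.

2.3756 bits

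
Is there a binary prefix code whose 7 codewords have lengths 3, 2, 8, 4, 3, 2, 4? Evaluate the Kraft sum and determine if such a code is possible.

With common denominator 2^8 = 256: Σ 2^(−ℓᵢ) = 32/256 + 64/256 + 1/256 + 16/256 + 32/256 + 64/256 + 16/256 = 225/256 = 0.87890625.
Kraft's inequality requires Σ ≤ 1; here Σ = 0.87890625 ≤ 1, so such a prefix code exists.

0.87890625; yes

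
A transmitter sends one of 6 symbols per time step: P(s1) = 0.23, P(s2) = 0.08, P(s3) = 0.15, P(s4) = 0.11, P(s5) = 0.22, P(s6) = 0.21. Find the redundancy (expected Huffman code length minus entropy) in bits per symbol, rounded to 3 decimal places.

Entropy H = −Σ p log₂ p ≈ 2.4934 bits.
Huffman merges: 2/25+11/100→19/100; 3/20+19/100→17/50; 21/100+11/50→43/100; 23/100+17/50→57/100; 43/100+57/100→1. L = 253/100 ≈ 2.5300.
L − H = 2.5300 − 2.4934 = 0.037 bits.

0.037 bits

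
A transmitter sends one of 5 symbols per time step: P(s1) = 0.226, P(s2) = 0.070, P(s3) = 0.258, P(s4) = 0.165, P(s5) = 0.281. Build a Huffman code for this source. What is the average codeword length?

Repeatedly combine the two least-probable nodes; the expected code length is the sum of the merged weights.
merge 7/100 + 33/200 → 47/200
merge 113/500 + 47/200 → 461/1000
merge 129/500 + 281/1000 → 539/1000
merge 461/1000 + 539/1000 → 1
L = 47/200 + 461/1000 + 539/1000 + 1 = 447/200 = 2.235 bits/symbol.

2.235 bits/symbol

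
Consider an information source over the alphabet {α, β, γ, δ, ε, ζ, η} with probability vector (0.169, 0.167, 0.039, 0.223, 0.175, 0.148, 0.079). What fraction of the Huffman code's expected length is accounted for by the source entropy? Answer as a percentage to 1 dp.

Entropy H = −Σ p log₂ p ≈ 2.6673 bits.
Huffman merges: 39/1000+79/1000→59/500; 59/500+37/250→133/500; 167/1000+169/1000→42/125; 7/40+223/1000→199/500; 133/500+42/125→301/500; 199/500+301/500→1. L = 68/25 ≈ 2.7200.
Efficiency = H/L = 2.6673/2.7200 = 98.1%.

98.1%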